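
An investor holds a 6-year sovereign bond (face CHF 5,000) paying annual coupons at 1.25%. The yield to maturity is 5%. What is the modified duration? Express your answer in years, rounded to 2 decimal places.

Periodic yield y = 0.05. First find Macaulay duration:
  t   CF        PV=CF/(1+0.05)^t    t·PV
  1        62.50        59.5238        59.5238
  2        62.50        56.6893       113.3787
  3        62.50        53.9898       161.9695
  4        62.50        51.4189       205.6756
  5        62.50        48.9704       244.8519
  6     5,062.50     3,777.7154    22,666.2927
  Σ                  4,048.3077    23,451.6923
P = 4,048.3077; Macaulay duration = 23,451.6923 / 4,048.3077 = 5.79296 years.
Modified duration = D_Mac / (1 + y) = 5.79296 / 1.05 = 5.51711 years.

5.52 years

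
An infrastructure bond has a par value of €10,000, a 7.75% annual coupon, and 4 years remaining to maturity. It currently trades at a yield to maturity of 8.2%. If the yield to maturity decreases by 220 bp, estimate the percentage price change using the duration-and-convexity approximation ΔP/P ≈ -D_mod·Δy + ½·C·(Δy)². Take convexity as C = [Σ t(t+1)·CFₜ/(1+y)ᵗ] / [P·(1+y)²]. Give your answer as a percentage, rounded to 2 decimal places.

+7.65%

With y = 0.082:
  t   CF        PV=CF/(1+0.082)^t    t·PV        t(t+1)·PV
  1       775.00       716.2662       716.2662       1,432.5323
  2       775.00       661.9835     1,323.9670       3,971.9011
  3       775.00       611.8147     1,835.4442       7,341.7766
  4    10,775.00     7,861.5510    31,446.2040     157,231.0199
  Σ                  9,851.6154    35,321.8813     169,977.2300
P = 9,851.6154; D_Mac = 3.58539 yrs; D_mod = 3.31367 yrs; C = 14.73767.
Duration effect: -3.31367 × (-0.022) = +0.072901
Convexity effect: 0.5 × 14.73767 × (-0.022)² = +0.0035665
ΔP/P ≈ +0.072901 + 0.0035665 = +0.076467 = +7.6467%.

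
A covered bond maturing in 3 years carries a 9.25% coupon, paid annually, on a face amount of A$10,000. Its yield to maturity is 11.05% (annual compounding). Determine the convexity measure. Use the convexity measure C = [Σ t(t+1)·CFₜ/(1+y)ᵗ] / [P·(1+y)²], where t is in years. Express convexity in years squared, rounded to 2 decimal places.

With y = 0.1105:
  t   CF        PV=CF/(1+0.1105)^t    t·PV        t(t+1)·PV
  1       925.00       832.9581       832.9581       1,665.9163
  2       925.00       750.0749     1,500.1497       4,500.4491
  3    10,925.00     7,977.4806    23,932.4418      95,729.7673
  Σ                  9,560.5136    26,265.5497     101,896.1326
P = 9,560.5136.
Convexity = Σ t(t+1)·PV / [P·(1+y)²] = 101,896.1326 / (9,560.5136 × 1.233210) = 8.64250.

8.64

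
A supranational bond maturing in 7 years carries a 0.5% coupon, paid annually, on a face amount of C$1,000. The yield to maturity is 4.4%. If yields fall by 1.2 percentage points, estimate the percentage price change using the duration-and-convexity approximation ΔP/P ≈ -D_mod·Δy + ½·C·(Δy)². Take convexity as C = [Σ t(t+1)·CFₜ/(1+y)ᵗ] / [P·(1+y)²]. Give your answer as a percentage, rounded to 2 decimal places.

With y = 0.044:
  t   CF        PV=CF/(1+0.044)^t    t·PV        t(t+1)·PV
  1         5.00         4.7893         4.7893           9.5785
  2         5.00         4.5874         9.1749          27.5246
  3         5.00         4.3941        13.1823          52.7290
  4         5.00         4.2089        16.8356          84.1779
  5         5.00         4.0315        20.1575         120.9452
  6         5.00         3.8616        23.1696         162.1871
  7     1,005.00       743.4685     5,204.2795      41,634.2359
  Σ                    769.3413     5,291.5886      42,091.3782
P = 769.3413; D_Mac = 6.87808 yrs; D_mod = 6.58820 yrs; C = 50.19646.
Duration effect: -6.58820 × (-0.012) = +0.079058
Convexity effect: 0.5 × 50.19646 × (-0.012)² = +0.0036141
ΔP/P ≈ +0.079058 + 0.0036141 = +0.082673 = +8.2673%.

+8.27%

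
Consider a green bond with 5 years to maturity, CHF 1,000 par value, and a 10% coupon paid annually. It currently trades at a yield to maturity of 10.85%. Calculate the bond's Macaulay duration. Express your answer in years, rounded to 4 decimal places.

Periodic yield y = 0.1085. Discount each cash flow and weight by its year:
  t   CF        PV=CF/(1+0.1085)^t    t·PV
  1       100.00        90.2120        90.2120
  2       100.00        81.3820       162.7641
  3       100.00        73.4164       220.2491
  4       100.00        66.2304       264.9215
  5     1,100.00       657.2252     3,286.1259
  Σ                    968.4660     4,024.2726
Price P = Σ PV = 968.4660.
Macaulay duration = Σ(t·PV) / P = 4,024.2726 / 968.4660 = 4.15531 years.

4.1553 years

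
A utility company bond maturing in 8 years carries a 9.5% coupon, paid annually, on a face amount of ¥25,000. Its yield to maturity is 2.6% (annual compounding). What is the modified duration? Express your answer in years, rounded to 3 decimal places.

Periodic yield y = 0.026. First find Macaulay duration:
  t   CF        PV=CF/(1+0.026)^t    t·PV
  1     2,375.00     2,314.8148     2,314.8148
  2     2,375.00     2,256.1548     4,512.3096
  3     2,375.00     2,198.9813     6,596.9438
  4     2,375.00     2,143.2566     8,573.0264
  5     2,375.00     2,088.9441    10,444.7203
  6     2,375.00     2,036.0079    12,216.0471
  7     2,375.00     1,984.4131    13,890.8918
  8    27,375.00    22,293.3452   178,346.7619
  Σ                 37,315.9178   236,895.5158
P = 37,315.9178; Macaulay duration = 236,895.5158 / 37,315.9178 = 6.34838 years.
Modified duration = D_Mac / (1 + y) = 6.34838 / 1.026 = 6.18750 years.

6.188 years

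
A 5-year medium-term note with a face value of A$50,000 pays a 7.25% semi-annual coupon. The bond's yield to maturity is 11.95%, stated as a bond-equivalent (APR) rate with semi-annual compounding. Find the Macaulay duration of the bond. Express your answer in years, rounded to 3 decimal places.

4.196 years

Periodic yield y = 0.05975. Discount each cash flow and weight by its period:
  t   CF        PV=CF/(1+0.05975)^t    t·PV
  1     1,812.50     1,710.3090     1,710.3090
  2     1,812.50     1,613.8797     3,227.7594
  3     1,812.50     1,522.8872     4,568.6616
  4     1,812.50     1,437.0250     5,748.0999
  5     1,812.50     1,356.0037     6,780.0187
  6     1,812.50     1,279.5506     7,677.3036
  7     1,812.50     1,207.4080     8,451.8558
  8     1,812.50     1,139.3328     9,114.6627
  9     1,812.50     1,075.0959     9,675.8627
  10   51,812.50    29,000.1534   290,001.5342
  Σ                 41,341.6454   346,956.0677
Price P = Σ PV = 41,341.6454.
Macaulay duration = Σ(t·PV) / P = 346,956.0677 / 41,341.6454 = 8.39241 half-year periods.
In years: 8.39241 / 2 = 4.19621 years.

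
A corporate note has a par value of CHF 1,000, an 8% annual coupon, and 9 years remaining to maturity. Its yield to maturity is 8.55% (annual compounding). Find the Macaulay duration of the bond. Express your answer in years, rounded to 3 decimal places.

Periodic yield y = 0.0855. Discount each cash flow and weight by its year:
  t   CF        PV=CF/(1+0.0855)^t    t·PV
  1        80.00        73.6988        73.6988
  2        80.00        67.8938       135.7877
  3        80.00        62.5461       187.6384
  4        80.00        57.6197       230.4786
  5        80.00        53.0812       265.4061
  6        80.00        48.9002       293.4015
  7        80.00        45.0486       315.3401
  8        80.00        41.5003       332.0025
  9     1,080.00       516.1255     4,645.1294
  Σ                    966.4142     6,478.8830
Price P = Σ PV = 966.4142.
Macaulay duration = Σ(t·PV) / P = 6,478.8830 / 966.4142 = 6.70404 years.

6.704 years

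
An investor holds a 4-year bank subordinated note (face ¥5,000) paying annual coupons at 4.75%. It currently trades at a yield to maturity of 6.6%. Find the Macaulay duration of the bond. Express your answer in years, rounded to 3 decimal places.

3.726 years

Periodic yield y = 0.066. Discount each cash flow and weight by its year:
  t   CF        PV=CF/(1+0.066)^t    t·PV
  1       237.50       222.7955       222.7955
  2       237.50       209.0014       418.0028
  3       237.50       196.0614       588.1841
  4     5,237.50     4,055.9745    16,223.8980
  Σ                  4,683.8328    17,452.8804
Price P = Σ PV = 4,683.8328.
Macaulay duration = Σ(t·PV) / P = 17,452.8804 / 4,683.8328 = 3.72620 years.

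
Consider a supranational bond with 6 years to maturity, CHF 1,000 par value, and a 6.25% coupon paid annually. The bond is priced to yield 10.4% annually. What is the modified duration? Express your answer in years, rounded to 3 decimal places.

Periodic yield y = 0.104. First find Macaulay duration:
  t   CF        PV=CF/(1+0.104)^t    t·PV
  1        62.50        56.6123        56.6123
  2        62.50        51.2793       102.5585
  3        62.50        46.4486       139.3459
  4        62.50        42.0730       168.2921
  5        62.50        38.1096       190.5481
  6     1,062.50       586.8330     3,520.9978
  Σ                    821.3558     4,178.3547
P = 821.3558; Macaulay duration = 4,178.3547 / 821.3558 = 5.08714 years.
Modified duration = D_Mac / (1 + y) = 5.08714 / 1.104 = 4.60792 years.

4.608 years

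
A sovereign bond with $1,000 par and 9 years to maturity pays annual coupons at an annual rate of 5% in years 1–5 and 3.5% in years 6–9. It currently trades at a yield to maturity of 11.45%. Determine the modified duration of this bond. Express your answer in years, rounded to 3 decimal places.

6.290 years

Periodic yield y = 0.1145. First find Macaulay duration:
  t   CF        PV=CF/(1+0.1145)^t    t·PV
  1        50.00        44.8632        44.8632
  2        50.00        40.2541        80.5082
  3        50.00        36.1185       108.3555
  4        50.00        32.4078       129.6312
  5        50.00        29.0783       145.3917
  6        35.00        18.2637       109.5819
  7        35.00        16.3873       114.7111
  8        35.00        14.7037       117.6298
  9     1,035.00       390.1393     3,511.2537
  Σ                    622.2159     4,361.9263
P = 622.2159; Macaulay duration = 4,361.9263 / 622.2159 = 7.01031 years.
Modified duration = D_Mac / (1 + y) = 7.01031 / 1.1145 = 6.29009 years.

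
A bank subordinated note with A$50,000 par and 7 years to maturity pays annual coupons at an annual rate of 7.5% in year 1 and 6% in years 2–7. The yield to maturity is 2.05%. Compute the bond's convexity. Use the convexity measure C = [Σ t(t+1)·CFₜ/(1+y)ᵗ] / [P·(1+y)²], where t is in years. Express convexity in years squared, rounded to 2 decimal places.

43.58

With y = 0.0205:
  t   CF        PV=CF/(1+0.0205)^t    t·PV        t(t+1)·PV
  1     3,750.00     3,674.6693     3,674.6693       7,349.3386
  2     3,000.00     2,880.6815     5,761.3629      17,284.0887
  3     3,000.00     2,822.8138     8,468.4413      33,873.7653
  4     3,000.00     2,766.1085    11,064.4342      55,322.1709
  5     3,000.00     2,710.5424    13,552.7121      81,316.2728
  6     3,000.00     2,656.0925    15,936.5552     111,555.8863
  7    53,000.00    45,981.6770   321,871.7389   2,574,973.9110
  Σ                 63,492.5850   380,329.9139   2,881,675.4336
P = 63,492.5850.
Convexity = Σ t(t+1)·PV / [P·(1+y)²] = 2,881,675.4336 / (63,492.5850 × 1.041420) = 43.58088.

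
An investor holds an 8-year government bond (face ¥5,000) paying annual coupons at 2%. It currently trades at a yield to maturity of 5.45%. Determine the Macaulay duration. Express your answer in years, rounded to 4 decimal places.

7.3860 years

Periodic yield y = 0.0545. Discount each cash flow and weight by its year:
  t   CF        PV=CF/(1+0.0545)^t    t·PV
  1       100.00        94.8317        94.8317
  2       100.00        89.9305       179.8609
  3       100.00        85.2826       255.8477
  4       100.00        80.8749       323.4995
  5       100.00        76.6950       383.4750
  6       100.00        72.7312       436.3869
  7       100.00        68.9722       482.8052
  8     5,100.00     3,335.7808    26,686.2463
  Σ                  3,905.0987    28,842.9533
Price P = Σ PV = 3,905.0987.
Macaulay duration = Σ(t·PV) / P = 28,842.9533 / 3,905.0987 = 7.38597 years.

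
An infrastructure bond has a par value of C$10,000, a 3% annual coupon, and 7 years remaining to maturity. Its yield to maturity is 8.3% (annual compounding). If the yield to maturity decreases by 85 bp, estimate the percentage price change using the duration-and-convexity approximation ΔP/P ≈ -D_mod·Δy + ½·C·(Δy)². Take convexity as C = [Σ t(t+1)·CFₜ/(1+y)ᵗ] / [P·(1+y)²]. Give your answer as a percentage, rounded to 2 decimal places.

+5.09%

With y = 0.083:
  t   CF        PV=CF/(1+0.083)^t    t·PV        t(t+1)·PV
  1       300.00       277.0083       277.0083         554.0166
  2       300.00       255.7787       511.5574       1,534.6721
  3       300.00       236.1761       708.5282       2,834.1128
  4       300.00       218.0758       872.3031       4,361.5155
  5       300.00       201.3627     1,006.8134       6,040.8802
  6       300.00       185.9304     1,115.5827       7,809.0788
  7    10,300.00     5,894.3786    41,260.6503     330,085.2023
  Σ                  7,268.7106    45,752.4433     353,219.4784
P = 7,268.7106; D_Mac = 6.29444 yrs; D_mod = 5.81204 yrs; C = 41.43147.
Duration effect: -5.81204 × (-0.0085) = +0.049402
Convexity effect: 0.5 × 41.43147 × (-0.0085)² = +0.0014967
ΔP/P ≈ +0.049402 + 0.0014967 = +0.050899 = +5.0899%.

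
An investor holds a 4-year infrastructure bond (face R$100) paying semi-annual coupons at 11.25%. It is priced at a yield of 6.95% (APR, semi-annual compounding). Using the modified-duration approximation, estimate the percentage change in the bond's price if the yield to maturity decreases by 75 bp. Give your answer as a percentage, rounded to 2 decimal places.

+2.45%

Periodic yield y = 0.03475. Modified duration first:
  t   CF        PV=CF/(1+0.03475)^t    t·PV
  1        5.625         5.4361         5.4361
  2        5.625         5.2535        10.5071
  3        5.625         5.0771        15.2313
  4        5.625         4.9066        19.6264
  5        5.625         4.7418        23.7091
  6        5.625         4.5826        27.4955
  7        5.625         4.4287        31.0008
  8      105.625        80.3680       642.9441
  Σ                    114.7944       775.9504
P = 114.7944; D_Mac = 6.75948 half-year periods = 3.37974 yrs; D_mod = 3.37974/(1+0.03475) = 3.26624 yrs.
ΔP/P ≈ -D_mod · Δy = -3.26624 × (-0.0075) = +0.024497 = +2.4497%.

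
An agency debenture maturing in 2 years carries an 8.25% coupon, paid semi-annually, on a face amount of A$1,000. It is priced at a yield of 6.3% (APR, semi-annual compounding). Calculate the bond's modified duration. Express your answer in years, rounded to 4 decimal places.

1.8289 years

Periodic yield y = 0.0315. First find Macaulay duration:
  t   CF        PV=CF/(1+0.0315)^t    t·PV
  1        41.25        39.9903        39.9903
  2        41.25        38.7691        77.5382
  3        41.25        37.5851       112.7554
  4     1,041.25       919.7676     3,679.0702
  Σ                  1,036.1121     3,909.3541
P = 1,036.1121; Macaulay duration = 3,909.3541 / 1,036.1121 = 3.77310 half-year periods = 1.88655 years.
Modified duration = D_Mac / (1 + y) = 1.88655 / 1.0315 = 1.82894 years.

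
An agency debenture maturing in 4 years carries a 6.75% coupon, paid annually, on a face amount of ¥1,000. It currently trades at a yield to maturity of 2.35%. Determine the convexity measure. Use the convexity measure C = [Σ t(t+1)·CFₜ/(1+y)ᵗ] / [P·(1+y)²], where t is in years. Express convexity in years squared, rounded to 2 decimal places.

16.97

With y = 0.0235:
  t   CF        PV=CF/(1+0.0235)^t    t·PV        t(t+1)·PV
  1        67.50        65.9502        65.9502         131.9003
  2        67.50        64.4359       128.8719         386.6156
  3        67.50        62.9565       188.8694         755.4774
  4     1,067.50       972.7842     3,891.1367      19,455.6834
  Σ                  1,166.1267     4,274.8281      20,729.6767
P = 1,166.1267.
Convexity = Σ t(t+1)·PV / [P·(1+y)²] = 20,729.6767 / (1,166.1267 × 1.047552) = 16.96958.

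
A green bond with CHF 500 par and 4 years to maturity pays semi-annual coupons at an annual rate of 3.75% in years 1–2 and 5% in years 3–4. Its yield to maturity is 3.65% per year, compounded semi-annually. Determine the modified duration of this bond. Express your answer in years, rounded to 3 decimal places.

3.674 years

Periodic yield y = 0.01825. First find Macaulay duration:
  t   CF        PV=CF/(1+0.01825)^t    t·PV
  1        9.375         9.2070         9.2070
  2        9.375         9.0420        18.0839
  3        9.375         8.8799        26.6397
  4        9.375         8.7207        34.8830
  5       12.500        11.4193        57.0963
  6       12.500        11.2146        67.2876
  7       12.500        11.0136        77.0952
  8      512.500       443.4642     3,547.7132
  Σ                    512.9612     3,838.0058
P = 512.9612; Macaulay duration = 3,838.0058 / 512.9612 = 7.48206 half-year periods = 3.74103 years.
Modified duration = D_Mac / (1 + y) = 3.74103 / 1.01825 = 3.67398 years.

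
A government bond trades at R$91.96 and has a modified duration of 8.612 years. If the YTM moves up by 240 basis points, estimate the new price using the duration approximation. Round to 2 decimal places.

Duration approximation: ΔP/P ≈ -D_mod · Δy = -8.612 × (+0.024) = -0.206688.
New price ≈ 91.96 × (1 - 0.206688) = 72.95297152.

R$72.95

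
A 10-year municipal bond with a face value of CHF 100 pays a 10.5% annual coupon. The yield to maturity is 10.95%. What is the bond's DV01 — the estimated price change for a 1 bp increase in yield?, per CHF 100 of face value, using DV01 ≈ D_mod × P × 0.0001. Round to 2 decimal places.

Periodic yield y = 0.1095.
  t   CF        PV=CF/(1+0.1095)^t    t·PV
  1        10.50         9.4637         9.4637
  2        10.50         8.5297        17.0594
  3        10.50         7.6879        23.0637
  4        10.50         6.9292        27.7166
  5        10.50         6.2453        31.2265
  6        10.50         5.6289        33.7735
  7        10.50         5.0734        35.5137
  8        10.50         4.5727        36.5814
  9        10.50         4.1214        37.0925
  10      110.50        39.0921       390.9212
  Σ                     97.3443       642.4123
P = 97.3443; D_Mac = 6.59938 yrs; D_mod = 5.94807 yrs.
DV01 ≈ 5.94807 × 97.3443 × 0.0001 = 0.057901.

CHF 0.06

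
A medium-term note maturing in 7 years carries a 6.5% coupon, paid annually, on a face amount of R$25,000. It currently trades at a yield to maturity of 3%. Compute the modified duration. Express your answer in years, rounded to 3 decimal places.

Periodic yield y = 0.03. First find Macaulay duration:
  t   CF        PV=CF/(1+0.03)^t    t·PV
  1     1,625.00     1,577.6699     1,577.6699
  2     1,625.00     1,531.7184     3,063.4367
  3     1,625.00     1,487.1052     4,461.3156
  4     1,625.00     1,443.7915     5,775.1658
  5     1,625.00     1,401.7393     7,008.6964
  6     1,625.00     1,360.9119     8,165.4715
  7    26,625.00    21,648.5615   151,539.9304
  Σ                 30,451.4976   181,591.6863
P = 30,451.4976; Macaulay duration = 181,591.6863 / 30,451.4976 = 5.96331 years.
Modified duration = D_Mac / (1 + y) = 5.96331 / 1.03 = 5.78962 years.

5.790 years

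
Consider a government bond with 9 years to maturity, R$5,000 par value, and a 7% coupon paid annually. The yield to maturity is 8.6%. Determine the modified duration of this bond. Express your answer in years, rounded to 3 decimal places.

Periodic yield y = 0.086. First find Macaulay duration:
  t   CF        PV=CF/(1+0.086)^t    t·PV
  1       350.00       322.2836       322.2836
  2       350.00       296.7621       593.5241
  3       350.00       273.2616       819.7847
  4       350.00       251.6221     1,006.4883
  5       350.00       231.6962     1,158.4810
  6       350.00       213.3483     1,280.0895
  7       350.00       196.4533     1,375.1729
  8       350.00       180.8962     1,447.1696
  9     5,350.00     2,546.1580    22,915.4223
  Σ                  4,512.4813    30,918.4161
P = 4,512.4813; Macaulay duration = 30,918.4161 / 4,512.4813 = 6.85175 years.
Modified duration = D_Mac / (1 + y) = 6.85175 / 1.086 = 6.30917 years.

6.309 years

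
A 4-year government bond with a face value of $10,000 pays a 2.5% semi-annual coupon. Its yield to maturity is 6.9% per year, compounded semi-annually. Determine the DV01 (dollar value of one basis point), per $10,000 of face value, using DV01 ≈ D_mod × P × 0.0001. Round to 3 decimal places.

Periodic yield y = 0.0345.
  t   CF        PV=CF/(1+0.0345)^t    t·PV
  1       125.00       120.8313       120.8313
  2       125.00       116.8017       233.6033
  3       125.00       112.9064       338.7192
  4       125.00       109.1410       436.5641
  5       125.00       105.5012       527.5062
  6       125.00       101.9828       611.8970
  7       125.00        98.5818       690.0723
  8    10,125.00     7,718.8228    61,750.5825
  Σ                  8,484.5690    64,709.7759
P = 8,484.5690; D_Mac = 7.62676 half-year periods = 3.81338 yrs; D_mod = 3.68621 yrs.
DV01 ≈ 3.68621 × 8,484.5690 × 0.0001 = 3.127587.

$3.128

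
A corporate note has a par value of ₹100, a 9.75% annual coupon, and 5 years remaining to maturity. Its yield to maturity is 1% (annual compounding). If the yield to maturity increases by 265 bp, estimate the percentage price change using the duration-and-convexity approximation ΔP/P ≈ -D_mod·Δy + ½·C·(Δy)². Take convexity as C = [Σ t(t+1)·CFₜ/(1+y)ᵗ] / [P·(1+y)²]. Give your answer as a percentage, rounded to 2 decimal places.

With y = 0.01:
  t   CF        PV=CF/(1+0.01)^t    t·PV        t(t+1)·PV
  1         9.75         9.6535         9.6535          19.3069
  2         9.75         9.5579        19.1158          57.3473
  3         9.75         9.4633        28.3898         113.5590
  4         9.75         9.3696        37.4782         187.3912
  5       109.75       104.4234       522.1168       3,132.7008
  Σ                    142.4675       616.7540       3,510.3052
P = 142.4675; D_Mac = 4.32909 yrs; D_mod = 4.28622 yrs; C = 24.15384.
Duration effect: -4.28622 × (+0.0265) = -0.113585
Convexity effect: 0.5 × 24.15384 × (0.0265)² = +0.0084810
ΔP/P ≈ -0.113585 + 0.0084810 = -0.105104 = -10.5104%.

-10.51%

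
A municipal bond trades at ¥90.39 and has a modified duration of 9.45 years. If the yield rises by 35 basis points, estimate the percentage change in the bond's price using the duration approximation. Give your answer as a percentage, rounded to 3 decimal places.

Duration approximation: ΔP/P ≈ -D_mod · Δy = -9.45 × (+0.0035) = -0.033075.
As a percentage: -3.3075%.

-3.308%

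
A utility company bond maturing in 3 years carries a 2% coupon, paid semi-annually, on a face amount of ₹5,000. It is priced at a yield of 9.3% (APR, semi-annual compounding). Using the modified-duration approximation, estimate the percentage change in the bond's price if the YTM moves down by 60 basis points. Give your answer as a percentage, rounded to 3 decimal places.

+1.672%

Periodic yield y = 0.0465. Modified duration first:
  t   CF        PV=CF/(1+0.0465)^t    t·PV
  1        50.00        47.7783        47.7783
  2        50.00        45.6553        91.3107
  3        50.00        43.6267       130.8801
  4        50.00        41.6882       166.7528
  5        50.00        39.8358       199.1791
  6     5,050.00     3,844.6427    23,067.8560
  Σ                  4,063.2270    23,703.7570
P = 4,063.2270; D_Mac = 5.83373 half-year periods = 2.91686 yrs; D_mod = 2.91686/(1+0.0465) = 2.78726 yrs.
ΔP/P ≈ -D_mod · Δy = -2.78726 × (-0.006) = +0.016724 = +1.6724%.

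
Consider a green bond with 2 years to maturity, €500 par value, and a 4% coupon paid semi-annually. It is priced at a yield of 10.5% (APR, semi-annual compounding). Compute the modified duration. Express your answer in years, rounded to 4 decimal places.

1.8411 years

Periodic yield y = 0.0525. First find Macaulay duration:
  t   CF        PV=CF/(1+0.0525)^t    t·PV
  1        10.00         9.5012         9.5012
  2        10.00         9.0273        18.0545
  3        10.00         8.5770        25.7309
  4       510.00       415.6060     1,662.4238
  Σ                    442.7114     1,715.7104
P = 442.7114; Macaulay duration = 1,715.7104 / 442.7114 = 3.87546 half-year periods = 1.93773 years.
Modified duration = D_Mac / (1 + y) = 1.93773 / 1.0525 = 1.84107 years.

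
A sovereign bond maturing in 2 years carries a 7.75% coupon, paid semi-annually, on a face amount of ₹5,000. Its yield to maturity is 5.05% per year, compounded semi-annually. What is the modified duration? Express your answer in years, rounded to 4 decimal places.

1.8472 years

Periodic yield y = 0.02525. First find Macaulay duration:
  t   CF        PV=CF/(1+0.02525)^t    t·PV
  1       193.75       188.9783       188.9783
  2       193.75       184.3241       368.6482
  3       193.75       179.7846       539.3537
  4     5,193.75     4,700.6934    18,802.7738
  Σ                  5,253.7804    19,899.7540
P = 5,253.7804; Macaulay duration = 19,899.7540 / 5,253.7804 = 3.78770 half-year periods = 1.89385 years.
Modified duration = D_Mac / (1 + y) = 1.89385 / 1.02525 = 1.84721 years.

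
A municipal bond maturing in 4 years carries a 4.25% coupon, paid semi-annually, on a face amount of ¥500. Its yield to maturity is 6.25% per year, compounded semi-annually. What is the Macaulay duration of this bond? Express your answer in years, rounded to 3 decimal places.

3.708 years

Periodic yield y = 0.03125. Discount each cash flow and weight by its period:
  t   CF        PV=CF/(1+0.03125)^t    t·PV
  1       10.625        10.3030        10.3030
  2       10.625         9.9908        19.9816
  3       10.625         9.6881        29.0642
  4       10.625         9.3945        37.5779
  5       10.625         9.1098        45.5490
  6       10.625         8.8338        53.0025
  7       10.625         8.5661        59.9624
  8      510.625       399.1999     3,193.5989
  Σ                    465.0859     3,449.0397
Price P = Σ PV = 465.0859.
Macaulay duration = Σ(t·PV) / P = 3,449.0397 / 465.0859 = 7.41592 half-year periods.
In years: 7.41592 / 2 = 3.70796 years.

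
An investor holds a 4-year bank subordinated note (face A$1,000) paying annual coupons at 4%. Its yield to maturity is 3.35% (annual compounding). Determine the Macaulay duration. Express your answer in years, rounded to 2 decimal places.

Periodic yield y = 0.0335. Discount each cash flow and weight by its year:
  t   CF        PV=CF/(1+0.0335)^t    t·PV
  1        40.00        38.7034        38.7034
  2        40.00        37.4489        74.8978
  3        40.00        36.2350       108.7051
  4     1,040.00       911.5729     3,646.2917
  Σ                  1,023.9603     3,868.5980
Price P = Σ PV = 1,023.9603.
Macaulay duration = Σ(t·PV) / P = 3,868.5980 / 1,023.9603 = 3.77807 years.

3.78 years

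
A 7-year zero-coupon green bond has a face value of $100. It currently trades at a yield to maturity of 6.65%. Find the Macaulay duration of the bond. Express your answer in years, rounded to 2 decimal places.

A zero-coupon bond has a single cash flow at maturity, so its Macaulay duration equals its maturity: 7 years.

7.00 years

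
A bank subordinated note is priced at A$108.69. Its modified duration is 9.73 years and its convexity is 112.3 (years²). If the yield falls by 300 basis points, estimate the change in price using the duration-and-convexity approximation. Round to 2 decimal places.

+A$37.22

Duration effect: -D_mod·Δy = -9.73 × (-0.03) = +0.291900
Convexity effect: ½·C·(Δy)² = 0.5 × 112.3 × (-0.03)² = +0.0505350
ΔP/P ≈ +0.291900 + 0.0505350 = +0.342435
ΔP ≈ 108.69 × (+0.342435) = +37.21926015.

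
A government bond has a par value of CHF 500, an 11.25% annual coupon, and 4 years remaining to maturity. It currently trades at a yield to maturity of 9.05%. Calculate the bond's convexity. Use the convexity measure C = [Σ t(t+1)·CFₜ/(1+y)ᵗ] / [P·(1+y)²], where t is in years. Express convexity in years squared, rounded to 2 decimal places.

With y = 0.0905:
  t   CF        PV=CF/(1+0.0905)^t    t·PV        t(t+1)·PV
  1        56.25        51.5818        51.5818         103.1637
  2        56.25        47.3011        94.6022         283.8066
  3        56.25        43.3756       130.1268         520.5072
  4       556.25       393.3393     1,573.3572       7,866.7861
  Σ                    535.5978     1,849.6681       8,774.2635
P = 535.5978.
Convexity = Σ t(t+1)·PV / [P·(1+y)²] = 8,774.2635 / (535.5978 × 1.189190) = 13.77592.

13.78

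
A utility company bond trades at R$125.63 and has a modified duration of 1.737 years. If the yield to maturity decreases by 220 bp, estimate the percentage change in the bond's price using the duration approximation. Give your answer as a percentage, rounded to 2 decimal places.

Duration approximation: ΔP/P ≈ -D_mod · Δy = -1.737 × (-0.022) = +0.038214.
As a percentage: +3.8214%.

+3.82%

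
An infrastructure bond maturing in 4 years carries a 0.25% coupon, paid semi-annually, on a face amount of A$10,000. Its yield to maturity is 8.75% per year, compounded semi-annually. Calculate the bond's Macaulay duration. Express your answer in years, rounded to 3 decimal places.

3.979 years

Periodic yield y = 0.04375. Discount each cash flow and weight by its period:
  t   CF        PV=CF/(1+0.04375)^t    t·PV
  1        12.50        11.9760        11.9760
  2        12.50        11.4741        22.9481
  3        12.50        10.9931        32.9793
  4        12.50        10.5323        42.1293
  5        12.50        10.0908        50.4542
  6        12.50         9.6679        58.0073
  7        12.50         9.2626        64.8385
  8    10,012.50     7,108.3798    56,867.0380
  Σ                  7,182.3766    57,150.3707
Price P = Σ PV = 7,182.3766.
Macaulay duration = Σ(t·PV) / P = 57,150.3707 / 7,182.3766 = 7.95703 half-year periods.
In years: 7.95703 / 2 = 3.97851 years.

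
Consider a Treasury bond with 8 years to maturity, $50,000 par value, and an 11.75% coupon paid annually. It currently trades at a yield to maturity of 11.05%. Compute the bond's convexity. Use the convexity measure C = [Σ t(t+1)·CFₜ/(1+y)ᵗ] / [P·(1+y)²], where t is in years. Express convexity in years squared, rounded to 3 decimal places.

With y = 0.1105:
  t   CF        PV=CF/(1+0.1105)^t    t·PV        t(t+1)·PV
  1     5,875.00     5,290.4097     5,290.4097      10,580.8195
  2     5,875.00     4,763.9889     9,527.9779      28,583.9337
  3     5,875.00     4,289.9495    12,869.8486      51,479.3943
  4     5,875.00     3,863.0793    15,452.3171      77,261.5853
  5     5,875.00     3,478.6846    17,393.4231     104,360.5385
  6     5,875.00     3,132.5391    18,795.2343     131,566.6401
  7     5,875.00     2,820.8366    19,745.8562     157,966.8499
  8    55,875.00    24,158.4481   193,267.5851   1,739,408.2656
  Σ                 51,797.9359   292,342.6519   2,301,208.0268
P = 51,797.9359.
Convexity = Σ t(t+1)·PV / [P·(1+y)²] = 2,301,208.0268 / (51,797.9359 × 1.233210) = 36.02519.

36.025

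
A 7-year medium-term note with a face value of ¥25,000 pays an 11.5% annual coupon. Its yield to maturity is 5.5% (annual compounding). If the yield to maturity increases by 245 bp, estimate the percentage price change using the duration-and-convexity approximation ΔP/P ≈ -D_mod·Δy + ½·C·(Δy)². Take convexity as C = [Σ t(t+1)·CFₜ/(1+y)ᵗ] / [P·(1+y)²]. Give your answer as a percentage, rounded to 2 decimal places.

With y = 0.055:
  t   CF        PV=CF/(1+0.055)^t    t·PV        t(t+1)·PV
  1     2,875.00     2,725.1185     2,725.1185       5,450.2370
  2     2,875.00     2,583.0507     5,166.1014      15,498.3042
  3     2,875.00     2,448.3893     7,345.1679      29,380.6714
  4     2,875.00     2,320.7481     9,282.9925      46,414.9627
  5     2,875.00     2,199.7613    10,998.8063      65,992.8380
  6     2,875.00     2,085.0818    12,510.4906      87,573.4343
  7    27,875.00    19,162.3010   134,136.1073   1,073,088.8582
  Σ                 33,524.4507   182,164.7845   1,323,399.3058
P = 33,524.4507; D_Mac = 5.43379 yrs; D_mod = 5.15051 yrs; C = 35.46699.
Duration effect: -5.15051 × (+0.0245) = -0.126188
Convexity effect: 0.5 × 35.46699 × (0.0245)² = +0.0106445
ΔP/P ≈ -0.126188 + 0.0106445 = -0.115543 = -11.5543%.

-11.55%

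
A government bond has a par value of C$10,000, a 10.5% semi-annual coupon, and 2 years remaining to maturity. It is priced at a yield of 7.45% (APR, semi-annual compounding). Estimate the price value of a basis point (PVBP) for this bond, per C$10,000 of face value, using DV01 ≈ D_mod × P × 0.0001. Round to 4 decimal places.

Periodic yield y = 0.03725.
  t   CF        PV=CF/(1+0.03725)^t    t·PV
  1       525.00       506.1461       506.1461
  2       525.00       487.9692       975.9384
  3       525.00       470.4451     1,411.3354
  4    10,525.00     9,092.6051    36,370.4205
  Σ                 10,557.1655    39,263.8403
P = 10,557.1655; D_Mac = 3.71916 half-year periods = 1.85958 yrs; D_mod = 1.79280 yrs.
DV01 ≈ 1.79280 × 10,557.1655 × 0.0001 = 1.892689.

C$1.8927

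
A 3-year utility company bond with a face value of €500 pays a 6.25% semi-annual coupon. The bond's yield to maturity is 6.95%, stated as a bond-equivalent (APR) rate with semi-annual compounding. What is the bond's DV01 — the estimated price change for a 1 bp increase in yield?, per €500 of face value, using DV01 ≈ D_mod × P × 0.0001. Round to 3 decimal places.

€0.132

Periodic yield y = 0.03475.
  t   CF        PV=CF/(1+0.03475)^t    t·PV
  1       15.625        15.1003        15.1003
  2       15.625        14.5932        29.1863
  3       15.625        14.1031        42.3092
  4       15.625        13.6294        54.5178
  5       15.625        13.1717        65.8587
  6      515.625       420.0697     2,520.4182
  Σ                    490.6674     2,727.3904
P = 490.6674; D_Mac = 5.55853 half-year periods = 2.77927 yrs; D_mod = 2.68593 yrs.
DV01 ≈ 2.68593 × 490.6674 × 0.0001 = 0.131790.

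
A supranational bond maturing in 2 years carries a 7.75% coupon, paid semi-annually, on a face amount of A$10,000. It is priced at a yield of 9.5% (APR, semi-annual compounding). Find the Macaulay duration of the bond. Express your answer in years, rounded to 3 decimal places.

1.889 years

Periodic yield y = 0.0475. Discount each cash flow and weight by its period:
  t   CF        PV=CF/(1+0.0475)^t    t·PV
  1       387.50       369.9284       369.9284
  2       387.50       353.1536       706.3072
  3       387.50       337.1395     1,011.4184
  4    10,387.50     8,627.6975    34,510.7900
  Σ                  9,687.9190    36,598.4441
Price P = Σ PV = 9,687.9190.
Macaulay duration = Σ(t·PV) / P = 36,598.4441 / 9,687.9190 = 3.77774 half-year periods.
In years: 3.77774 / 2 = 1.88887 years.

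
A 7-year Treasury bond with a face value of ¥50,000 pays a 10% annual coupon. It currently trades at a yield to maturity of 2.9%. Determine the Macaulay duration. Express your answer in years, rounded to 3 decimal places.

Periodic yield y = 0.029. Discount each cash flow and weight by its year:
  t   CF        PV=CF/(1+0.029)^t    t·PV
  1     5,000.00     4,859.0865     4,859.0865
  2     5,000.00     4,722.1443     9,444.2886
  3     5,000.00     4,589.0615    13,767.1846
  4     5,000.00     4,459.7294    17,838.9175
  5     5,000.00     4,334.0421    21,670.2107
  6     5,000.00     4,211.8971    25,271.3828
  7    55,000.00    45,025.1394   315,175.9758
  Σ                 72,201.1004   408,027.0465
Price P = Σ PV = 72,201.1004.
Macaulay duration = Σ(t·PV) / P = 408,027.0465 / 72,201.1004 = 5.65126 years.

5.651 years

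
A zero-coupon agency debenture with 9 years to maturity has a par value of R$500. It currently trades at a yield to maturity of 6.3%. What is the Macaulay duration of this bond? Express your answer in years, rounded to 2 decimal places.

9.00 years

A zero-coupon bond has a single cash flow at maturity, so its Macaulay duration equals its maturity: 9 years.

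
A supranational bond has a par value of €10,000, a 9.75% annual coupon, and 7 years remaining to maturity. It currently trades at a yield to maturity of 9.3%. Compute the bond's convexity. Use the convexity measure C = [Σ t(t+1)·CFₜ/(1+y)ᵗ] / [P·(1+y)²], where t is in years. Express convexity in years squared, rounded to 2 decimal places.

32.90

With y = 0.093:
  t   CF        PV=CF/(1+0.093)^t    t·PV        t(t+1)·PV
  1       975.00       892.0403       892.0403       1,784.0805
  2       975.00       816.1393     1,632.2786       4,896.8358
  3       975.00       746.6965     2,240.0896       8,960.3583
  4       975.00       683.1624     2,732.6497      13,663.2484
  5       975.00       625.0342     3,125.1712      18,751.0271
  6       975.00       571.8520     3,431.1120      24,017.7840
  7    10,975.00     5,889.2962    41,225.0732     329,800.5855
  Σ                 10,224.2209    55,278.4145     401,873.9195
P = 10,224.2209.
Convexity = Σ t(t+1)·PV / [P·(1+y)²] = 401,873.9195 / (10,224.2209 × 1.194649) = 32.90177.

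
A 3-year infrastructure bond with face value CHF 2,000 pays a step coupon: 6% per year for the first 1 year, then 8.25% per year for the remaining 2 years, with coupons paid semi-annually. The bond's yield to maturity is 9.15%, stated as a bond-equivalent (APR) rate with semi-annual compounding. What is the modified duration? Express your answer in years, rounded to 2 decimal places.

Periodic yield y = 0.04575. First find Macaulay duration:
  t   CF        PV=CF/(1+0.04575)^t    t·PV
  1        60.00        57.3751        57.3751
  2        60.00        54.8650       109.7300
  3        82.50        72.1390       216.4171
  4        82.50        68.9831       275.9322
  5        82.50        65.9652       329.8258
  6     2,082.50     1,592.2739     9,553.6433
  Σ                  1,911.6012    10,542.9235
P = 1,911.6012; Macaulay duration = 10,542.9235 / 1,911.6012 = 5.51523 half-year periods = 2.75762 years.
Modified duration = D_Mac / (1 + y) = 2.75762 / 1.04575 = 2.63697 years.

2.64 years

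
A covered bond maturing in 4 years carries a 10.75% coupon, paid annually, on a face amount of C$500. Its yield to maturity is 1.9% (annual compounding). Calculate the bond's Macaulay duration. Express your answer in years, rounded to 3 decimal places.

3.533 years

Periodic yield y = 0.019. Discount each cash flow and weight by its year:
  t   CF        PV=CF/(1+0.019)^t    t·PV
  1        53.75        52.7478        52.7478
  2        53.75        51.7643       103.5285
  3        53.75        50.7991       152.3973
  4       553.75       513.5905     2,054.3621
  Σ                    668.9017     2,363.0357
Price P = Σ PV = 668.9017.
Macaulay duration = Σ(t·PV) / P = 2,363.0357 / 668.9017 = 3.53271 years.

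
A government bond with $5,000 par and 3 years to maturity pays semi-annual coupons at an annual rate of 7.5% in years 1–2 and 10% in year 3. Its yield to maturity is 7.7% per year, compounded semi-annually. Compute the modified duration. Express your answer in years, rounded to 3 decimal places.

2.639 years

Periodic yield y = 0.0385. First find Macaulay duration:
  t   CF        PV=CF/(1+0.0385)^t    t·PV
  1       187.50       180.5489       180.5489
  2       187.50       173.8554       347.7109
  3       187.50       167.4101       502.2304
  4       187.50       161.2038       644.8152
  5       250.00       206.9700     1,034.8502
  6     5,250.00     4,185.2393    25,111.4360
  Σ                  5,075.2276    27,821.5916
P = 5,075.2276; Macaulay duration = 27,821.5916 / 5,075.2276 = 5.48184 half-year periods = 2.74092 years.
Modified duration = D_Mac / (1 + y) = 2.74092 / 1.0385 = 2.63931 years.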